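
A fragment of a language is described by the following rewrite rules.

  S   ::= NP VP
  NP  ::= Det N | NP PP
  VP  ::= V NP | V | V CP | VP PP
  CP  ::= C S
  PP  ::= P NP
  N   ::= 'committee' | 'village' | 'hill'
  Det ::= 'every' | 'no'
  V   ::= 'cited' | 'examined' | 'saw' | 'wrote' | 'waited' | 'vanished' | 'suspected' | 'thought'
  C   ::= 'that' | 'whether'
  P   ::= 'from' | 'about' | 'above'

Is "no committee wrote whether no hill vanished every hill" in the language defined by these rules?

S
  NP
    Det: no
    N: committee
  VP
    V: wrote
    CP
      C: whether
      S
        NP
          Det: no
          N: hill
        VP
          V: vanished
          NP
            Det: every
            N: hill
Each bracket corresponds to one application of a listed rule, so the string is derivable from S.

Grammatical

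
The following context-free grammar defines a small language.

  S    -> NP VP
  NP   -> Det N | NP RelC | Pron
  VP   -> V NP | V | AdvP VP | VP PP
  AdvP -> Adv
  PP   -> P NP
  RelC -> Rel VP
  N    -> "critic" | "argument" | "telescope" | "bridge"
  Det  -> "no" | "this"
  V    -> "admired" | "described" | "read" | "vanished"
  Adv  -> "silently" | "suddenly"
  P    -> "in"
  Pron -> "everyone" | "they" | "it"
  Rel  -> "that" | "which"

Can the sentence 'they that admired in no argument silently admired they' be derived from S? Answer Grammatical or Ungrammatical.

Grammatical

S
  NP
    NP
      Pron: they
    RelC
      Rel: that
      VP
        VP
          V: admired
        PP
          P: in
          NP
            Det: no
            N: argument
  VP
    AdvP
      Adv: silently
    VP
      V: admired
      NP
        Pron: they
Each bracket corresponds to one application of a listed rule, so the string is derivable from S.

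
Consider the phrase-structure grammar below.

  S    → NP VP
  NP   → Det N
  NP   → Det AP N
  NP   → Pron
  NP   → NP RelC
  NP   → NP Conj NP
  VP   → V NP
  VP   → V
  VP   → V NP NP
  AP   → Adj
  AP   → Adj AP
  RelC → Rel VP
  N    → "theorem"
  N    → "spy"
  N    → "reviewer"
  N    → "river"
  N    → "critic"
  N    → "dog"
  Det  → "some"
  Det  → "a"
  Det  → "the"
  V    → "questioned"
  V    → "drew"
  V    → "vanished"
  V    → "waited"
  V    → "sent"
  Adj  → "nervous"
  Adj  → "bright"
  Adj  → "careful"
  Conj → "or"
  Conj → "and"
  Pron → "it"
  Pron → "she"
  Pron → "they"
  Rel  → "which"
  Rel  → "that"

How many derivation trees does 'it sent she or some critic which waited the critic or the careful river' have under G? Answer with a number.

Two of the 7 distinct bracketings:
[S [NP [Pron it]] [VP [V sent] [NP [NP [NP [Pron she]] [Conj or] [NP [Det some] [N critic]]] [RelC [Rel which] [VP [V waited] [NP [NP [Det the] [N critic]] [Conj or] [NP [Det the] [AP [Adj careful]] [N river]]]]]]]]
[S [NP [Pron it]] [VP [V sent] [NP [NP [Pron she]] [Conj or] [NP [NP [Det some] [N critic]] [RelC [Rel which] [VP [V waited] [NP [NP [Det the] [N critic]] [Conj or] [NP [Det the] [AP [Adj careful]] [N river]]]]]]]]]
The trees differ in how a recursive rule is bracketed over the same span.

7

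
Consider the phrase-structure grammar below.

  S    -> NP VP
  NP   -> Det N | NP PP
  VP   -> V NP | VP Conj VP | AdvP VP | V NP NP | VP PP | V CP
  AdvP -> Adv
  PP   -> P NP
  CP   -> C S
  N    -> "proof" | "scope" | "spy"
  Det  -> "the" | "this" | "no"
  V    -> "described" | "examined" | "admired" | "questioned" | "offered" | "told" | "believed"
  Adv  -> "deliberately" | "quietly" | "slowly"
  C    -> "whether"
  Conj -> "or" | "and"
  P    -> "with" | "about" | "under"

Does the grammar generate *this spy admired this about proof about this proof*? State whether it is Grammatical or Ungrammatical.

A Det word can never sit immediately before a P word in any string this grammar generates, so the substring 'this about' rules out a derivation.

Ungrammatical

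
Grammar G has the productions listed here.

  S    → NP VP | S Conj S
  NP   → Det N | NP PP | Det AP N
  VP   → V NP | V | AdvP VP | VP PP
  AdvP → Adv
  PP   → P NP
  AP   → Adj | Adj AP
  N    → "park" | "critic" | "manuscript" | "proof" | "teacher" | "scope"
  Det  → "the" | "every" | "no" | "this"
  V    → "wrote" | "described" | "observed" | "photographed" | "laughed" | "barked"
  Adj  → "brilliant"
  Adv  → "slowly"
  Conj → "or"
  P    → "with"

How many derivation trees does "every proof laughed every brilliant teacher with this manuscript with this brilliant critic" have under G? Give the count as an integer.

5

Two of the 5 distinct bracketings:
[S [NP [Det every] [N proof]] [VP [V laughed] [NP [NP [Det every] [AP [Adj brilliant]] [N teacher]] [PP [P with] [NP [NP [Det this] [N manuscript]] [PP [P with] [NP [Det this] [AP [Adj brilliant]] [N critic]]]]]]]]
[S [NP [Det every] [N proof]] [VP [V laughed] [NP [NP [NP [Det every] [AP [Adj brilliant]] [N teacher]] [PP [P with] [NP [Det this] [N manuscript]]]] [PP [P with] [NP [Det this] [AP [Adj brilliant]] [N critic]]]]]]
The trees differ in how a recursive rule is bracketed over the same span.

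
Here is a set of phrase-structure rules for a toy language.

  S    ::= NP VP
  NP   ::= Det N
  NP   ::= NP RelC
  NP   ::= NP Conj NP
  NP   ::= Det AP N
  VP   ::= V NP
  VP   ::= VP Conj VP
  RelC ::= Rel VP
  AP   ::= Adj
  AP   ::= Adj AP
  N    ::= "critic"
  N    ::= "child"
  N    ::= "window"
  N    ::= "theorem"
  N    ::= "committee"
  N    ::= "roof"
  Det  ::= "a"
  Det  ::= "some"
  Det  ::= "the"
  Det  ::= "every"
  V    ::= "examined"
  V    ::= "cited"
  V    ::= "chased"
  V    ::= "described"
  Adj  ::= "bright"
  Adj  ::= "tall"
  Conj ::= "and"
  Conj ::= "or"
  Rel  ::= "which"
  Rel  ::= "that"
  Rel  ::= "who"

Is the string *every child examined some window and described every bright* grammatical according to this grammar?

Ungrammatical

For S → NP VP, the only prefix that parses as NP is 'every child', but the remainder 'examined some window and described every bright' is not a VP under these rules.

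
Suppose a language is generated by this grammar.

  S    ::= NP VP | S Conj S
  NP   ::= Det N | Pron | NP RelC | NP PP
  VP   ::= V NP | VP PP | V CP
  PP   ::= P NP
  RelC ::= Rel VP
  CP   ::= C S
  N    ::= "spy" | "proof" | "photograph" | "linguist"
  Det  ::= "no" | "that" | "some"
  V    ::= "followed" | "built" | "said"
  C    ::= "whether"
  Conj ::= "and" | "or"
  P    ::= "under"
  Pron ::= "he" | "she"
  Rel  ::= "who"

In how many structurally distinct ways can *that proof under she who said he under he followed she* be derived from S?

7

Two of the 7 distinct bracketings:
[S [NP [NP [NP [Det that] [N proof]] [PP [P under] [NP [Pron she]]]] [RelC [Rel who] [VP [V said] [NP [NP [Pron he]] [PP [P under] [NP [Pron he]]]]]]] [VP [V followed] [NP [Pron she]]]]
[S [NP [NP [NP [Det that] [N proof]] [PP [P under] [NP [Pron she]]]] [RelC [Rel who] [VP [VP [V said] [NP [Pron he]]] [PP [P under] [NP [Pron he]]]]]] [VP [V followed] [NP [Pron she]]]]
The difference turns on whether VP → VP PP is used at the relevant span, versus an alternative expansion of VP.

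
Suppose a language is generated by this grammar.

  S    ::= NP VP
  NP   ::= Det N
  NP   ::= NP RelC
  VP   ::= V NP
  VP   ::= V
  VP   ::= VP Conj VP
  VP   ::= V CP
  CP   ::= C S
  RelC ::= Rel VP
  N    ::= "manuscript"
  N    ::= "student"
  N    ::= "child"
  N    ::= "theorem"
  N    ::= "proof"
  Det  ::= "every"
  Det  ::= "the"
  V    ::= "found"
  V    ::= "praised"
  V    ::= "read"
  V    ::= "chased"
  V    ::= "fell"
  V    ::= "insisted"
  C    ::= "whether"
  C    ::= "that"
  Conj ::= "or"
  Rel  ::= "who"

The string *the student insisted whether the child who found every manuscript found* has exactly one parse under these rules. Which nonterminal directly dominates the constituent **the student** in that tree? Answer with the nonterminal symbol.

S

[S [NP [Det the] [N student]] [VP [V insisted] [CP [C whether] [S [NP [NP [Det the] [N child]] [RelC [Rel who] [VP [V found] [NP [Det every] [N manuscript]]]]] [VP [V found]]]]]]
The span 'the student' is the NP node built by NP → Det N.
Its mother is the S built by S → NP VP.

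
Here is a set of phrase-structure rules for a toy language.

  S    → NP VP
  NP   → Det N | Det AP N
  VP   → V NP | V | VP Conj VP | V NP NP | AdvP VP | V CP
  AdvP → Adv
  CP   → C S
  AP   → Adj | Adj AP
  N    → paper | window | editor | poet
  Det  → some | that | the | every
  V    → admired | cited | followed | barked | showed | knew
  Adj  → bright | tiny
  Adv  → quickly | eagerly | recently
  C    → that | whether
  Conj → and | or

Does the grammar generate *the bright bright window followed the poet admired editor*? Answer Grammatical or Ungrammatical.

Ungrammatical

A V word can never sit immediately before an N word in any string this grammar generates, so the substring 'admired editor' rules out a derivation.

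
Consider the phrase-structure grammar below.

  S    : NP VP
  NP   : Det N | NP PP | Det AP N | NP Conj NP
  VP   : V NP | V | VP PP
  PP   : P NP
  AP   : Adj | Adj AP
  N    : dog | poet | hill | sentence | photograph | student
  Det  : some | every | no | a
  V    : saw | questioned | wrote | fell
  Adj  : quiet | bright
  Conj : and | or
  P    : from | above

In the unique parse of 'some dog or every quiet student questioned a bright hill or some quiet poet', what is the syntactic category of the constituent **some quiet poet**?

S
  NP
    NP
      Det: some
      N: dog
    Conj: or
    NP
      Det: every
      AP
        Adj: quiet
      N: student
  VP
    V: questioned
    NP
      NP
        Det: a
        AP
          Adj: bright
        N: hill
      Conj: or
      NP
        Det: some
        AP
          Adj: quiet
        N: poet
The span 'some quiet poet' is the NP node built by NP → Det AP N.

NP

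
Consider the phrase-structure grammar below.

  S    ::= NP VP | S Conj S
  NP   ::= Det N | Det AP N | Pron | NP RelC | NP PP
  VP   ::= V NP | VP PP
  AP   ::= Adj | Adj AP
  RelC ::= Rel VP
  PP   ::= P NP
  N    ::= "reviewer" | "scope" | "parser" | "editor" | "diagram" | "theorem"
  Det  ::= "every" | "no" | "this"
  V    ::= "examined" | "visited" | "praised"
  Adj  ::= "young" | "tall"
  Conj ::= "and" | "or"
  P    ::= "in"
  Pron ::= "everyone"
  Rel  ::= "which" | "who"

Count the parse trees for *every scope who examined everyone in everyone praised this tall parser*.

Two of the 3 distinct bracketings:
[S [NP [NP [Det every] [N scope]] [RelC [Rel who] [VP [V examined] [NP [NP [Pron everyone]] [PP [P in] [NP [Pron everyone]]]]]]] [VP [V praised] [NP [Det this] [AP [Adj tall]] [N parser]]]]
[S [NP [NP [Det every] [N scope]] [RelC [Rel who] [VP [VP [V examined] [NP [Pron everyone]]] [PP [P in] [NP [Pron everyone]]]]]] [VP [V praised] [NP [Det this] [AP [Adj tall]] [N parser]]]]
The difference turns on whether NP → NP PP is used at the relevant span, versus an alternative expansion of NP.

3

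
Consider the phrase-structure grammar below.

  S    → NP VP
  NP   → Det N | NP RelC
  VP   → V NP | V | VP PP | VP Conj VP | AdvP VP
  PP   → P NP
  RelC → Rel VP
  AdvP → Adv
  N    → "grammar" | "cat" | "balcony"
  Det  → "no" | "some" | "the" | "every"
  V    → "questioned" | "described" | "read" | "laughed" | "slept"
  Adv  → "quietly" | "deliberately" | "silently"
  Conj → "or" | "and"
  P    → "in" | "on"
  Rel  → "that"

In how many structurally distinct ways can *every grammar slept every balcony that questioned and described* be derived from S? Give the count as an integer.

2

The two bracketings:
[S [NP [Det every] [N grammar]] [VP [V slept] [NP [NP [Det every] [N balcony]] [RelC [Rel that] [VP [VP [V questioned]] [Conj and] [VP [V described]]]]]]]
[S [NP [Det every] [N grammar]] [VP [VP [V slept] [NP [NP [Det every] [N balcony]] [RelC [Rel that] [VP [V questioned]]]]] [Conj and] [VP [V described]]]]
The trees differ in how a recursive rule is bracketed over the same span.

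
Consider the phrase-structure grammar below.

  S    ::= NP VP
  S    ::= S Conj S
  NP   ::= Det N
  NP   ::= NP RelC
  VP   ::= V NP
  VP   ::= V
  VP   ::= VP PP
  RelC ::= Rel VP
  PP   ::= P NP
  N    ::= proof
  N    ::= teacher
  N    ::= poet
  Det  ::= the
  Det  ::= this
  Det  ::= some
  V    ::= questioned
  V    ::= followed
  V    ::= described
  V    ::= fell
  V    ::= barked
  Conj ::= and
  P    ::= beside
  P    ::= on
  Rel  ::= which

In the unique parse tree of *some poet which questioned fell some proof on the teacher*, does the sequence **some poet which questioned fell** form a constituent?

[S [NP [NP [Det some] [N poet]] [RelC [Rel which] [VP [V questioned]]]] [VP [VP [V fell] [NP [Det some] [N proof]]] [PP [P on] [NP [Det the] [N teacher]]]]]
The smallest constituent containing 'some poet which questioned fell' is the S spanning 'some poet which questioned fell some proof on the teacher'; no single node in the tree dominates exactly the given words.

No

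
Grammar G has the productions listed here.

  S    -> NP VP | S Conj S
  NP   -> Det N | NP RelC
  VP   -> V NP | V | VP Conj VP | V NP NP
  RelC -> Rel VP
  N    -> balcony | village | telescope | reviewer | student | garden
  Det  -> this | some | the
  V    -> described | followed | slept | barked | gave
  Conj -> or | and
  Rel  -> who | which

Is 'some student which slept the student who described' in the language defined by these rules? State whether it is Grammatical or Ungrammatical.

Ungrammatical

For S → NP VP, every NP-prefix leaves a non-VP remainder: after 'some student' the remainder is not a VP; after 'some student which slept' the remainder is not a VP; after 'some student which slept the student' the remainder is not a VP. The alternative S rule S → S Conj S likewise has no satisfying split.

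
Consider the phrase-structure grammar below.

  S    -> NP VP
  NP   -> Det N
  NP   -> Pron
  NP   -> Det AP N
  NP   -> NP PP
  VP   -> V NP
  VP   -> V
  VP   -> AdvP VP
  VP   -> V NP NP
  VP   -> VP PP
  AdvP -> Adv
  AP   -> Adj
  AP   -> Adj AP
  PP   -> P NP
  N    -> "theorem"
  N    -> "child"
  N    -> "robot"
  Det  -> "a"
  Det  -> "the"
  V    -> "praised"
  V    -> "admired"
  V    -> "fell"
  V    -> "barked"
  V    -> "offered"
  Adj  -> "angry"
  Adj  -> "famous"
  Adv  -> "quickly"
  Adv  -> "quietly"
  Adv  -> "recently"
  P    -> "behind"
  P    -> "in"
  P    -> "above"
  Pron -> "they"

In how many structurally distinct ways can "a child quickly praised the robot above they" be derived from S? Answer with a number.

Two of the 3 distinct bracketings:
[S [NP [Det a] [N child]] [VP [AdvP [Adv quickly]] [VP [V praised] [NP [NP [Det the] [N robot]] [PP [P above] [NP [Pron they]]]]]]]
[S [NP [Det a] [N child]] [VP [AdvP [Adv quickly]] [VP [VP [V praised] [NP [Det the] [N robot]]] [PP [P above] [NP [Pron they]]]]]]
The difference turns on whether NP → NP PP is used at the relevant span, versus an alternative expansion of NP.

3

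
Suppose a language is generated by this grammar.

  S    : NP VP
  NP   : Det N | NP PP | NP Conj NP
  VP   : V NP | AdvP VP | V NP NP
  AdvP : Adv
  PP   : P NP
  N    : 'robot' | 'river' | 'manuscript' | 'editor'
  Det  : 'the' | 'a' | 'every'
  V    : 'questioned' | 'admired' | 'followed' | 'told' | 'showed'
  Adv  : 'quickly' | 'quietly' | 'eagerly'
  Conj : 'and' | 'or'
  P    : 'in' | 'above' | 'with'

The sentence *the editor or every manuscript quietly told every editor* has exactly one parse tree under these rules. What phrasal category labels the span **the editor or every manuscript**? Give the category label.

NP

S
  NP
    NP
      Det: the
      N: editor
    Conj: or
    NP
      Det: every
      N: manuscript
  VP
    AdvP
      Adv: quietly
    VP
      V: told
      NP
        Det: every
        N: editor
The span 'the editor or every manuscript' is the NP node built by NP → NP Conj NP.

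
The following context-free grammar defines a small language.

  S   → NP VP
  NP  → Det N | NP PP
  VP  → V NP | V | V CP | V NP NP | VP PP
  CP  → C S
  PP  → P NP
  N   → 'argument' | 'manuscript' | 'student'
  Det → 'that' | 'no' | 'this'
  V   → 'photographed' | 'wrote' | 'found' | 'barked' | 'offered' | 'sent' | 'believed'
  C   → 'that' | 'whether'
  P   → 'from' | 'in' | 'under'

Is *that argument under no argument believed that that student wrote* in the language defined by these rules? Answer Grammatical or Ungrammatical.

Grammatical

S
  NP
    NP
      Det: that
      N: argument
    PP
      P: under
      NP
        Det: no
        N: argument
  VP
    V: believed
    CP
      C: that
      S
        NP
          Det: that
          N: student
        VP
          V: wrote
Each bracket corresponds to one application of a listed rule, so the string is derivable from S.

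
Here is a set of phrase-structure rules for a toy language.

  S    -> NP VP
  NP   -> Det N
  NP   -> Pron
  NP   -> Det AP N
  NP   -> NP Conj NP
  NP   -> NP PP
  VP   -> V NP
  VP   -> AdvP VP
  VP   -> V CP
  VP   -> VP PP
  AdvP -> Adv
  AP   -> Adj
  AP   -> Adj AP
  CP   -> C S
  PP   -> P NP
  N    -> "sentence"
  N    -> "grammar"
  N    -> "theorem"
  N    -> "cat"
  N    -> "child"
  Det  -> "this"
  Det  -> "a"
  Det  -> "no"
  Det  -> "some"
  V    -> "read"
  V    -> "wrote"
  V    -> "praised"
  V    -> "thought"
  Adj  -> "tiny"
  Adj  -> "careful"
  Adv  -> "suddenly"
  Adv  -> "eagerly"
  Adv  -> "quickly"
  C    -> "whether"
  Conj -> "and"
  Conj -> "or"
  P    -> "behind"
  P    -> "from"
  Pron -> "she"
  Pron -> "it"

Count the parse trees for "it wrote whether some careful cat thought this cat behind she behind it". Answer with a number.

Two of the 9 distinct bracketings:
[S [NP [Pron it]] [VP [V wrote] [CP [C whether] [S [NP [Det some] [AP [Adj careful]] [N cat]] [VP [V thought] [NP [NP [Det this] [N cat]] [PP [P behind] [NP [NP [Pron she]] [PP [P behind] [NP [Pron it]]]]]]]]]]]
[S [NP [Pron it]] [VP [V wrote] [CP [C whether] [S [NP [Det some] [AP [Adj careful]] [N cat]] [VP [V thought] [NP [NP [NP [Det this] [N cat]] [PP [P behind] [NP [Pron she]]]] [PP [P behind] [NP [Pron it]]]]]]]]]
The trees differ in how a recursive rule is bracketed over the same span.

9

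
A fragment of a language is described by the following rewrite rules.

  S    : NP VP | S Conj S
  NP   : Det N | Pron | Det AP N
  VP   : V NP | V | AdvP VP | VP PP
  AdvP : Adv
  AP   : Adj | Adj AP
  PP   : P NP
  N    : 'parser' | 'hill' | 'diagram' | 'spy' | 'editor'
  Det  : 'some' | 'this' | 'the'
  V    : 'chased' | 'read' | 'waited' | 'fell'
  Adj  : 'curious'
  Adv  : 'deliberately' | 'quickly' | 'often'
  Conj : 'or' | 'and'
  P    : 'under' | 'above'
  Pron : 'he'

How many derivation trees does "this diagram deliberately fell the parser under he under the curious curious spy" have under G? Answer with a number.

Two of the 3 distinct bracketings:
[S [NP [Det this] [N diagram]] [VP [AdvP [Adv deliberately]] [VP [VP [VP [V fell] [NP [Det the] [N parser]]] [PP [P under] [NP [Pron he]]]] [PP [P under] [NP [Det the] [AP [Adj curious] [AP [Adj curious]]] [N spy]]]]]]
[S [NP [Det this] [N diagram]] [VP [VP [AdvP [Adv deliberately]] [VP [VP [V fell] [NP [Det the] [N parser]]] [PP [P under] [NP [Pron he]]]]] [PP [P under] [NP [Det the] [AP [Adj curious] [AP [Adj curious]]] [N spy]]]]]
The trees differ in how a recursive rule is bracketed over the same span.

3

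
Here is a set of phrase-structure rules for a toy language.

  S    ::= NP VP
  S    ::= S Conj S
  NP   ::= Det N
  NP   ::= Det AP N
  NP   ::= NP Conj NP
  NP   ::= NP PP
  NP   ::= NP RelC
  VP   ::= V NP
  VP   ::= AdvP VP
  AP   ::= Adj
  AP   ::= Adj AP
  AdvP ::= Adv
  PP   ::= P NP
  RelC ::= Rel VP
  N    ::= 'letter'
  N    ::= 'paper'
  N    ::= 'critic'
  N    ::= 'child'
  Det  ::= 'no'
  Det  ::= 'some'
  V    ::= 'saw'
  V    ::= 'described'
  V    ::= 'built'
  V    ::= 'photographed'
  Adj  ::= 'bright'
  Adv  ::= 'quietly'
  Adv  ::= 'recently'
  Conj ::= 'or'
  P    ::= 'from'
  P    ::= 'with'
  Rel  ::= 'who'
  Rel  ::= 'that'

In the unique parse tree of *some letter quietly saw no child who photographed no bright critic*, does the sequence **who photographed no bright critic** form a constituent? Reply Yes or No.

[S [NP [Det some] [N letter]] [VP [AdvP [Adv quietly]] [VP [V saw] [NP [NP [Det no] [N child]] [RelC [Rel who] [VP [V photographed] [NP [Det no] [AP [Adj bright]] [N critic]]]]]]]]
The words 'who photographed no bright critic' are exhaustively dominated by a single RelC node (built by RelC → Rel VP), so they form a constituent.

Yes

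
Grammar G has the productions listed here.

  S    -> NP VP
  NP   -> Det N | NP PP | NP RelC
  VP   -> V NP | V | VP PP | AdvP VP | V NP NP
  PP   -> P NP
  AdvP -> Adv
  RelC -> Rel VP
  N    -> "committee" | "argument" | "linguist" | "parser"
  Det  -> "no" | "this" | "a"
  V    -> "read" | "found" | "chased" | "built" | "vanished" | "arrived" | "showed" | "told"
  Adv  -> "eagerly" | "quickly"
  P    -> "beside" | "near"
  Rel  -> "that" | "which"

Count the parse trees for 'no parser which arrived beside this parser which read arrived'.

4

Two of the 4 distinct bracketings:
[S [NP [NP [NP [Det no] [N parser]] [RelC [Rel which] [VP [V arrived]]]] [PP [P beside] [NP [NP [Det this] [N parser]] [RelC [Rel which] [VP [V read]]]]]] [VP [V arrived]]]
[S [NP [NP [Det no] [N parser]] [RelC [Rel which] [VP [VP [V arrived]] [PP [P beside] [NP [NP [Det this] [N parser]] [RelC [Rel which] [VP [V read]]]]]]]] [VP [V arrived]]]
The difference turns on whether NP → NP PP is used at the relevant span, versus an alternative expansion of NP.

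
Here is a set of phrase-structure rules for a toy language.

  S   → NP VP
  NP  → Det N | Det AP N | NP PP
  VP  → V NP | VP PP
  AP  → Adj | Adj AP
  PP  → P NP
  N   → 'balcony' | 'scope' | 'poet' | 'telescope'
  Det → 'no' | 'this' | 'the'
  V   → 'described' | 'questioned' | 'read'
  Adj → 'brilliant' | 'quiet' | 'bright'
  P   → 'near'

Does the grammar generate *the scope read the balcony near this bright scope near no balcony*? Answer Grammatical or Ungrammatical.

S
  NP
    Det: the
    N: scope
  VP
    V: read
    NP
      NP
        Det: the
        N: balcony
      PP
        P: near
        NP
          NP
            Det: this
            AP
              Adj: bright
            N: scope
          PP
            P: near
            NP
              Det: no
              N: balcony
The bracketing above is licensed at every node by one of the given productions, with S at the root.

Grammatical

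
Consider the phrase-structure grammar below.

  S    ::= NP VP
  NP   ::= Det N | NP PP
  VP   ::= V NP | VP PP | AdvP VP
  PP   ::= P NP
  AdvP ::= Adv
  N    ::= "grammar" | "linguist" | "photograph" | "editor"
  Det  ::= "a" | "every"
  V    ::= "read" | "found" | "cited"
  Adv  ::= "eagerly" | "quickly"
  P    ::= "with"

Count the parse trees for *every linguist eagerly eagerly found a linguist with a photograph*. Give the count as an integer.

Two of the 4 distinct bracketings:
[S [NP [Det every] [N linguist]] [VP [VP [AdvP [Adv eagerly]] [VP [AdvP [Adv eagerly]] [VP [V found] [NP [Det a] [N linguist]]]]] [PP [P with] [NP [Det a] [N photograph]]]]]
[S [NP [Det every] [N linguist]] [VP [AdvP [Adv eagerly]] [VP [VP [AdvP [Adv eagerly]] [VP [V found] [NP [Det a] [N linguist]]]] [PP [P with] [NP [Det a] [N photograph]]]]]]
The trees differ in how a recursive rule is bracketed over the same span.

4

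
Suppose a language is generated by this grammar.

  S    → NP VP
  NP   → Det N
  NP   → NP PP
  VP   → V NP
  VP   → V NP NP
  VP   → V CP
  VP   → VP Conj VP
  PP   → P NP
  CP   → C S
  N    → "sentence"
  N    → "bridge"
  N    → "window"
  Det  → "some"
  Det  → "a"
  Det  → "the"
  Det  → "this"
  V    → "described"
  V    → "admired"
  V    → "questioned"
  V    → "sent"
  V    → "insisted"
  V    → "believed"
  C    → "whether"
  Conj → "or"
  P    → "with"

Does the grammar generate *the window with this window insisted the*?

Ungrammatical

For S → NP VP, every NP-prefix leaves a non-VP remainder: after 'the window' the remainder is not a VP; after 'the window with this window' the remainder is not a VP.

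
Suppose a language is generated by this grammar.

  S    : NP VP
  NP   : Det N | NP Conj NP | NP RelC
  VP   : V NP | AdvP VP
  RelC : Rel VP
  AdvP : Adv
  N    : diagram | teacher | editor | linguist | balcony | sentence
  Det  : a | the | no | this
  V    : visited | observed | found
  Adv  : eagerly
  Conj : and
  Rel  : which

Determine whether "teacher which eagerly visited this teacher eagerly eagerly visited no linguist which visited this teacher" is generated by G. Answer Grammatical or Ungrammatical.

Ungrammatical

For S → NP VP, no prefix of the string parses as an NP.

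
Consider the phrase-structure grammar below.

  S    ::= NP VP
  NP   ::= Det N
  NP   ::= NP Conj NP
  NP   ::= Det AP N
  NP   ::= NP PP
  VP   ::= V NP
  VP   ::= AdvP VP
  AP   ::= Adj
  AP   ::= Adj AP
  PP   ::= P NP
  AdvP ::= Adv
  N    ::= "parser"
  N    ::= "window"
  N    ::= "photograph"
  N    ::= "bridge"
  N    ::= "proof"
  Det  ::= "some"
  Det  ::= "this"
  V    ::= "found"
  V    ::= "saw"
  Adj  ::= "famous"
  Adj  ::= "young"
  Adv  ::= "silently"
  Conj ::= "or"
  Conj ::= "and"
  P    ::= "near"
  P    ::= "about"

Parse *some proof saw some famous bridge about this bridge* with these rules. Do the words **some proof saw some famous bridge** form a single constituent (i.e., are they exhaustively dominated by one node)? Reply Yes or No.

[S [NP [Det some] [N proof]] [VP [V saw] [NP [NP [Det some] [AP [Adj famous]] [N bridge]] [PP [P about] [NP [Det this] [N bridge]]]]]]
The smallest constituent containing 'some proof saw some famous bridge' is the S spanning 'some proof saw some famous bridge about this bridge'; no single node in the tree dominates exactly the given words.

No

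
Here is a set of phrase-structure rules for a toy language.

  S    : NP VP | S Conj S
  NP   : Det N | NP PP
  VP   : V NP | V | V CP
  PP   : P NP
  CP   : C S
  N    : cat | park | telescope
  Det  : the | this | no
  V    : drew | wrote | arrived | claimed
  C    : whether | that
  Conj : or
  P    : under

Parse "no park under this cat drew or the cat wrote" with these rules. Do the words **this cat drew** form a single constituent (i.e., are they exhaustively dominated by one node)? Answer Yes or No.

No

[S [S [NP [NP [Det no] [N park]] [PP [P under] [NP [Det this] [N cat]]]] [VP [V drew]]] [Conj or] [S [NP [Det the] [N cat]] [VP [V wrote]]]]
The smallest constituent containing 'this cat drew' is the S spanning 'no park under this cat drew'; no single node in the tree dominates exactly the given words.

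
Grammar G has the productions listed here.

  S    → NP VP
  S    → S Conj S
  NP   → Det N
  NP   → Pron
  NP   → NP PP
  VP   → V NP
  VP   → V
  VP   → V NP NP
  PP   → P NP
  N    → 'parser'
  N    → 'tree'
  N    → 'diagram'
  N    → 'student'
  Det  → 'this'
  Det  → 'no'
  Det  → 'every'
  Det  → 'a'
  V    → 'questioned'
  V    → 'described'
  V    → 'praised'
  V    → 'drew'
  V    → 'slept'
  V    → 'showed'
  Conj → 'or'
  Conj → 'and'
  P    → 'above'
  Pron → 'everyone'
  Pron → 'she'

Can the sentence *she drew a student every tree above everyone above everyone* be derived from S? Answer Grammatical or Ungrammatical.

Grammatical

[S [NP [Pron she]] [VP [V drew] [NP [Det a] [N student]] [NP [NP [Det every] [N tree]] [PP [P above] [NP [NP [Pron everyone]] [PP [P above] [NP [Pron everyone]]]]]]]]
The bracketing above is licensed at every node by one of the given productions, with S at the root.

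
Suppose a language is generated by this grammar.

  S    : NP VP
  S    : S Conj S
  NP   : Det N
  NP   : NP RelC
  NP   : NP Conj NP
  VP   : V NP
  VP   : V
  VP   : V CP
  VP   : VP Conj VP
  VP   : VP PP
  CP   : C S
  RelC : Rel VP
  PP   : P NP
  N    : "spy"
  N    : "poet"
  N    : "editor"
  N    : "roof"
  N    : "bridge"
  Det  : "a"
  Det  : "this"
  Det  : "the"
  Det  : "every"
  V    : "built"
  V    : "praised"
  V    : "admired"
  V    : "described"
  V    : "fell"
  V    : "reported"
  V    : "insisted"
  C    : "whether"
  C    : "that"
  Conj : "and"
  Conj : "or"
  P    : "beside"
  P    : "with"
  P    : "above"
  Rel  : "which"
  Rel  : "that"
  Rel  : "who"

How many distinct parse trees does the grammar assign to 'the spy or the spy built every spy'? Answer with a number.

1

[S [NP [NP [Det the] [N spy]] [Conj or] [NP [Det the] [N spy]]] [VP [V built] [NP [Det every] [N spy]]]]
No rule offers an alternative attachment or grouping for any span, so this is the only derivation.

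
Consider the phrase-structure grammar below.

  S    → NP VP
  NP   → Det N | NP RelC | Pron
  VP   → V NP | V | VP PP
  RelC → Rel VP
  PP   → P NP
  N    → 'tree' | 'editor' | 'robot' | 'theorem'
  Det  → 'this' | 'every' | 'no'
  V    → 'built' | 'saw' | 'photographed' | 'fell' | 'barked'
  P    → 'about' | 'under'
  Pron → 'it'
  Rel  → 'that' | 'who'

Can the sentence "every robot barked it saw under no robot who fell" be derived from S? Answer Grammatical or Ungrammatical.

For S → NP VP, the only prefix that parses as NP is 'every robot', but the remainder 'barked it saw under no robot who fell' is not a VP under these rules.

Ungrammatical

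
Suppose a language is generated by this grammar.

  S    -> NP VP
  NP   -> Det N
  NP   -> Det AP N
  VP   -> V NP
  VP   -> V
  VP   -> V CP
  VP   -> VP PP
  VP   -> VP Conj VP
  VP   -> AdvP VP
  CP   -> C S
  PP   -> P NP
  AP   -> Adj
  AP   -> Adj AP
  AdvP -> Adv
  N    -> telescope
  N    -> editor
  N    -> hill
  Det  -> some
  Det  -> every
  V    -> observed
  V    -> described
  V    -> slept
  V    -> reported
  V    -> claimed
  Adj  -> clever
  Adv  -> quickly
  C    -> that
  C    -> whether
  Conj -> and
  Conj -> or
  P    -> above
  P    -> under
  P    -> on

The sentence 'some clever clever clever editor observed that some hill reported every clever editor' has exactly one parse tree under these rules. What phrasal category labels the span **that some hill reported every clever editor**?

S
  NP
    Det: some
    AP
      Adj: clever
      AP
        Adj: clever
        AP
          Adj: clever
    N: editor
  VP
    V: observed
    CP
      C: that
      S
        NP
          Det: some
          N: hill
        VP
          V: reported
          NP
            Det: every
            AP
              Adj: clever
            N: editor
The span 'that some hill reported every clever editor' is the CP node built by CP → C S.

CP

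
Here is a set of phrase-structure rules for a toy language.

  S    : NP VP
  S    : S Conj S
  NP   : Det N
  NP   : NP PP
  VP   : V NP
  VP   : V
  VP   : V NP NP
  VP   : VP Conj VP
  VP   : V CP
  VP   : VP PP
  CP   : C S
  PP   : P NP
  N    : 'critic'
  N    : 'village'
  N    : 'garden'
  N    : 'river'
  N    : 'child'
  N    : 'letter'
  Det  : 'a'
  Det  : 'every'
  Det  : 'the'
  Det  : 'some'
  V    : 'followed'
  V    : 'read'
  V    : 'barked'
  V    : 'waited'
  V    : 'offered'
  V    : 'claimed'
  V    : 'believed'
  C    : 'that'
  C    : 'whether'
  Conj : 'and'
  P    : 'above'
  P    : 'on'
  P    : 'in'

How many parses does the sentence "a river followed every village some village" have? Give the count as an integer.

[S [NP [Det a] [N river]] [VP [V followed] [NP [Det every] [N village]] [NP [Det some] [N village]]]]
No rule offers an alternative attachment or grouping for any span, so this is the only derivation.

1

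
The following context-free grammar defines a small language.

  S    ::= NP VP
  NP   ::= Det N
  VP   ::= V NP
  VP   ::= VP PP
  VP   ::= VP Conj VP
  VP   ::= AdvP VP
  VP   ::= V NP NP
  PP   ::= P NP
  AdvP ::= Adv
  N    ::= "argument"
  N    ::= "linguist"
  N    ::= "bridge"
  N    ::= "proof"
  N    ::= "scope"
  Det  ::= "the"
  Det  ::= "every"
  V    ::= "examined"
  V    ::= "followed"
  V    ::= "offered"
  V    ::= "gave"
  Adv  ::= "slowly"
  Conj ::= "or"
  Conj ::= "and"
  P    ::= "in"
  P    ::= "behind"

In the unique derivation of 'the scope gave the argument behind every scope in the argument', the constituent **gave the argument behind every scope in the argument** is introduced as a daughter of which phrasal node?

[S [NP [Det the] [N scope]] [VP [VP [VP [V gave] [NP [Det the] [N argument]]] [PP [P behind] [NP [Det every] [N scope]]]] [PP [P in] [NP [Det the] [N argument]]]]]
The span 'gave the argument behind every scope in the argument' is the VP node built by VP → VP PP.
Its mother is the S built by S → NP VP.

S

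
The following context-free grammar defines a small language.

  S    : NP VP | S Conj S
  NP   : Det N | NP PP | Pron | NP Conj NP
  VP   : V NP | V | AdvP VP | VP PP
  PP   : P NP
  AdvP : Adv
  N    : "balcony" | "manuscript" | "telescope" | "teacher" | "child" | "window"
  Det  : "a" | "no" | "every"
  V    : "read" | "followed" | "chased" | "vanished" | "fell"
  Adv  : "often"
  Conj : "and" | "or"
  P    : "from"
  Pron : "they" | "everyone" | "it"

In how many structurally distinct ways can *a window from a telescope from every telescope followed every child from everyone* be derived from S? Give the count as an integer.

4

Two of the 4 distinct bracketings:
[S [NP [NP [Det a] [N window]] [PP [P from] [NP [NP [Det a] [N telescope]] [PP [P from] [NP [Det every] [N telescope]]]]]] [VP [V followed] [NP [NP [Det every] [N child]] [PP [P from] [NP [Pron everyone]]]]]]
[S [NP [NP [Det a] [N window]] [PP [P from] [NP [NP [Det a] [N telescope]] [PP [P from] [NP [Det every] [N telescope]]]]]] [VP [VP [V followed] [NP [Det every] [N child]]] [PP [P from] [NP [Pron everyone]]]]]
The difference turns on whether VP → VP PP is used at the relevant span, versus an alternative expansion of VP.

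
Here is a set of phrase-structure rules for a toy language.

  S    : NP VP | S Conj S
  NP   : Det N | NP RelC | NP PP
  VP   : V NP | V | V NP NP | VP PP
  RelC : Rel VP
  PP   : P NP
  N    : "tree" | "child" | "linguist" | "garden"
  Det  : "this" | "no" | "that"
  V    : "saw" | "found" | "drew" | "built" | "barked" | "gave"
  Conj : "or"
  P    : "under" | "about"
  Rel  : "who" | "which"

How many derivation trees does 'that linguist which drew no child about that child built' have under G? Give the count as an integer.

Two of the 3 distinct bracketings:
[S [NP [NP [Det that] [N linguist]] [RelC [Rel which] [VP [V drew] [NP [NP [Det no] [N child]] [PP [P about] [NP [Det that] [N child]]]]]]] [VP [V built]]]
[S [NP [NP [Det that] [N linguist]] [RelC [Rel which] [VP [VP [V drew] [NP [Det no] [N child]]] [PP [P about] [NP [Det that] [N child]]]]]] [VP [V built]]]
The difference turns on whether NP → NP PP is used at the relevant span, versus an alternative expansion of NP.

3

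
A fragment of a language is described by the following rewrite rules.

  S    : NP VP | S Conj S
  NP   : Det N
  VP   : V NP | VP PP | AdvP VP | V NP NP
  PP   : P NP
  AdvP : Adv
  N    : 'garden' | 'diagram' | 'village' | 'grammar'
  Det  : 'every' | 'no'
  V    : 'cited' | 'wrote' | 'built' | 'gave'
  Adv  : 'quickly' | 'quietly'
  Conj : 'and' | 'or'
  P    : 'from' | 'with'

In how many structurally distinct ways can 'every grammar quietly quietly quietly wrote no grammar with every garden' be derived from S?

4

Two of the 4 distinct bracketings:
[S [NP [Det every] [N grammar]] [VP [VP [AdvP [Adv quietly]] [VP [AdvP [Adv quietly]] [VP [AdvP [Adv quietly]] [VP [V wrote] [NP [Det no] [N grammar]]]]]] [PP [P with] [NP [Det every] [N garden]]]]]
[S [NP [Det every] [N grammar]] [VP [AdvP [Adv quietly]] [VP [VP [AdvP [Adv quietly]] [VP [AdvP [Adv quietly]] [VP [V wrote] [NP [Det no] [N grammar]]]]] [PP [P with] [NP [Det every] [N garden]]]]]]
The trees differ in how a recursive rule is bracketed over the same span.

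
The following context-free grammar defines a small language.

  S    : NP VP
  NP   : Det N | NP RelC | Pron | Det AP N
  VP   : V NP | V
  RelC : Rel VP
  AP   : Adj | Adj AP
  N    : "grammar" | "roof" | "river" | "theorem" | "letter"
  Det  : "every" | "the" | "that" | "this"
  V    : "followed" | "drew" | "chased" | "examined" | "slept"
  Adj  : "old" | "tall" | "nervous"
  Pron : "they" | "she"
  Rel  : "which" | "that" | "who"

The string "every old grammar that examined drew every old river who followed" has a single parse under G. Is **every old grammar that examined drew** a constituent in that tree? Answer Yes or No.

No

[S [NP [NP [Det every] [AP [Adj old]] [N grammar]] [RelC [Rel that] [VP [V examined]]]] [VP [V drew] [NP [NP [Det every] [AP [Adj old]] [N river]] [RelC [Rel who] [VP [V followed]]]]]]
The smallest constituent containing 'every old grammar that examined drew' is the S spanning 'every old grammar that examined drew every old river who followed'; no single node in the tree dominates exactly the given words.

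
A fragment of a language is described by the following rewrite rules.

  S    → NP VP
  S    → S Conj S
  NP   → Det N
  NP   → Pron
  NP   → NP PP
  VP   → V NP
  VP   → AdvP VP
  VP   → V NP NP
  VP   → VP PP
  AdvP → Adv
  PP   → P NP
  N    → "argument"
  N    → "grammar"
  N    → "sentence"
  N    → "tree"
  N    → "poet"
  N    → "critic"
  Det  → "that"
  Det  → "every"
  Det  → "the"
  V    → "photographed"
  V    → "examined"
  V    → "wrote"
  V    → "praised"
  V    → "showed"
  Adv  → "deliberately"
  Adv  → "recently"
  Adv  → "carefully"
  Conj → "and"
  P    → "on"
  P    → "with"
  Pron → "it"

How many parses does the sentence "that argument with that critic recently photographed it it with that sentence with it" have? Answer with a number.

9

Two of the 9 distinct bracketings:
[S [NP [NP [Det that] [N argument]] [PP [P with] [NP [Det that] [N critic]]]] [VP [AdvP [Adv recently]] [VP [V photographed] [NP [Pron it]] [NP [NP [Pron it]] [PP [P with] [NP [NP [Det that] [N sentence]] [PP [P with] [NP [Pron it]]]]]]]]]
[S [NP [NP [Det that] [N argument]] [PP [P with] [NP [Det that] [N critic]]]] [VP [AdvP [Adv recently]] [VP [V photographed] [NP [Pron it]] [NP [NP [NP [Pron it]] [PP [P with] [NP [Det that] [N sentence]]]] [PP [P with] [NP [Pron it]]]]]]]
The trees differ in how a recursive rule is bracketed over the same span.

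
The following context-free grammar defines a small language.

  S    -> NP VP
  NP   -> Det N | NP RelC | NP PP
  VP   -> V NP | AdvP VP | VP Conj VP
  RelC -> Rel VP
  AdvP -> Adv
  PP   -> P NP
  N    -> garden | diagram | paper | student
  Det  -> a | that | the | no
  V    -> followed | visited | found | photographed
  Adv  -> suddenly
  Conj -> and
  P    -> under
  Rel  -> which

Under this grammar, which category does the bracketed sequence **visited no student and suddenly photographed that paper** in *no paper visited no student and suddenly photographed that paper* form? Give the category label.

S
  NP
    Det: no
    N: paper
  VP
    VP
      V: visited
      NP
        Det: no
        N: student
    Conj: and
    VP
      AdvP
        Adv: suddenly
      VP
        V: photographed
        NP
          Det: that
          N: paper
The span 'visited no student and suddenly photographed that paper' is the VP node built by VP → VP Conj VP.

VP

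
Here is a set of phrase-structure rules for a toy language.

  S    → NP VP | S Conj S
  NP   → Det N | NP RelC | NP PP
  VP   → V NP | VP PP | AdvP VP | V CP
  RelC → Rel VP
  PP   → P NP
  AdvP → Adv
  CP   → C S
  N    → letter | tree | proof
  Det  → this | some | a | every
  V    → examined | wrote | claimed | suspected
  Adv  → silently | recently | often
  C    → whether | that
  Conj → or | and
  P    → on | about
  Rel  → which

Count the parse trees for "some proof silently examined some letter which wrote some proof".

1

[S [NP [Det some] [N proof]] [VP [AdvP [Adv silently]] [VP [V examined] [NP [NP [Det some] [N letter]] [RelC [Rel which] [VP [V wrote] [NP [Det some] [N proof]]]]]]]]
No rule offers an alternative attachment or grouping for any span, so this is the only derivation.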